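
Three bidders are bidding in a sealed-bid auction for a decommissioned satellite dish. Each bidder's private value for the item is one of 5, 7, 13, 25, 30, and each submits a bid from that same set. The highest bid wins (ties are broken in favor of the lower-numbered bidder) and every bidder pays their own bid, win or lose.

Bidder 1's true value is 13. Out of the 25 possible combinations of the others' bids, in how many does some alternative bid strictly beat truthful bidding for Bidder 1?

Others bid (5, 5): truth gives 0; bid 5 gives 8 > 0. Violating.
Others bid (5, 7): truth gives 0; bid 7 gives 6 > 0. Violating.
Others bid (5, 25): truth gives -13; bid 5 gives -5 > -13. Violating.
Others bid (5, 30): truth gives -13; bid 5 gives -5 > -13. Violating.
Others bid (5, 13): truth gives 0; no alternative beats it.
Others bid (7, 13): truth gives 0; no alternative beats it.
(Checking all 25 profiles: 20 have a profitable deviation, 5 do not.)

20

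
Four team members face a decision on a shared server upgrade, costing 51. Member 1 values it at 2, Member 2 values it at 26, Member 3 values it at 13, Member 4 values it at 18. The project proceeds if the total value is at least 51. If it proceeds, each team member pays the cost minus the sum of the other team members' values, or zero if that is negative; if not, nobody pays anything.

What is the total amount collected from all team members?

Total value 59 ≥ cost 51, so it is built.
Member 1: others sum to 57; max(0, 51 - 57) = 0.
Member 2: others sum to 33; max(0, 51 - 33) = 18.
Member 3: others sum to 46; max(0, 51 - 46) = 5.
Member 4: others sum to 41; max(0, 51 - 41) = 10.
Total collected = 0 + 18 + 5 + 10 = 33.

33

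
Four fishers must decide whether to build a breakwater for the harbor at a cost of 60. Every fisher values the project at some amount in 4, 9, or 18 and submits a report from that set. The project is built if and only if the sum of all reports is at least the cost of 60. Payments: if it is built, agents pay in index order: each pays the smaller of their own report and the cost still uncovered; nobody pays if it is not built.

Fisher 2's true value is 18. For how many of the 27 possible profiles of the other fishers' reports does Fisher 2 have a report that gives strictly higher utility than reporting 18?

1

Others report (18, 18, 18): truth gives 0; report 9 gives 9 > 0. Violating.
Others report (4, 4, 4): truth gives 0; no alternative beats it.
Others report (4, 4, 9): truth gives 0; no alternative beats it.
(Checking all 27 profiles: 1 has a profitable deviation, 26 do not.)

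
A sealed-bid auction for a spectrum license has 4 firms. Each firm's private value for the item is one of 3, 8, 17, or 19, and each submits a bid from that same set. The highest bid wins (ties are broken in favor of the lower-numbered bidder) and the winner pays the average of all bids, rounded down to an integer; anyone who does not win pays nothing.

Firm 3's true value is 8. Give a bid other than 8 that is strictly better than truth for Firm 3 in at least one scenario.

Suppose Firm 1 bids 3, Firm 2 bids 8 and Firm 4 bids 3.
Bid 8: loses, pays 0, utility 0.
Bid 17: wins, pays 7, utility 8 - 7 = 1.
So bidding 17 beats truth here (1 > 0).

17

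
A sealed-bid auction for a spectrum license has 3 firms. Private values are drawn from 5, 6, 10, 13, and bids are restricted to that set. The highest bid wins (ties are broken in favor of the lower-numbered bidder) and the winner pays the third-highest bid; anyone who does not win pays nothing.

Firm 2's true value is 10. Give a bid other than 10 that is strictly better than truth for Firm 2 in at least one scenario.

13

Suppose Firm 1 bids 5 and Firm 3 bids 13.
Bid 10: loses, pays 0, utility 0.
Bid 13: wins, pays 5, utility 10 - 5 = 5.
So bidding 13 beats truth here (5 > 0).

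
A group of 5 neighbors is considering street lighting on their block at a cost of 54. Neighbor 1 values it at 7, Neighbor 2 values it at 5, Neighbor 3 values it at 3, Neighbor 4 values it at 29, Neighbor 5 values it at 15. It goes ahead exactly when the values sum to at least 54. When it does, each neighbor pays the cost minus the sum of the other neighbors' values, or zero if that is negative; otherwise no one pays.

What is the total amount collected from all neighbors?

36

Total value 59 ≥ cost 54, so it is built.
Neighbor 1: others sum to 52; max(0, 54 - 52) = 2.
Neighbor 2: others sum to 54; max(0, 54 - 54) = 0.
Neighbor 3: others sum to 56; max(0, 54 - 56) = 0.
Neighbor 4: others sum to 30; max(0, 54 - 30) = 24.
Neighbor 5: others sum to 44; max(0, 54 - 44) = 10.
Total collected = 2 + 0 + 0 + 24 + 10 = 36.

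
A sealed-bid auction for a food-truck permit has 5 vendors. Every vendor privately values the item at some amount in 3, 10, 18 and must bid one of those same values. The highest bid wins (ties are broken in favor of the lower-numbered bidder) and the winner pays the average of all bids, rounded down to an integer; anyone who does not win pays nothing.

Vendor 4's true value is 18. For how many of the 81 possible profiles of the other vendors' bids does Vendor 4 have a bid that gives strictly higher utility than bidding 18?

2

Others bid (3, 3, 3, 3): truth gives 12; bid 10 gives 14 > 12. Violating.
Others bid (3, 3, 3, 10): truth gives 11; bid 10 gives 13 > 11. Violating.
Others bid (3, 3, 3, 18): truth gives 9; no alternative beats it.
Others bid (3, 3, 10, 3): truth gives 11; no alternative beats it.
(Checking all 81 profiles: 2 have a profitable deviation, 79 do not.)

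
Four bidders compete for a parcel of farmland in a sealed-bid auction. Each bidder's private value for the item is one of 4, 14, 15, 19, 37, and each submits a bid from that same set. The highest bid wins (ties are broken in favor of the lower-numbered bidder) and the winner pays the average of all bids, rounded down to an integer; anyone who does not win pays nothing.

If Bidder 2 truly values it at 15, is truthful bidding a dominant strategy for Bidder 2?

No

Consider the case where Bidder 1 bids 4, Bidder 3 bids 4 and Bidder 4 bids 19.
Truthful bid 15: loses, pays 0, utility 0.
Bid 19 instead: wins, pays 11, utility 15 - 11 = 4.
Since 4 > 0, bidding 19 is strictly better here, so truthful bidding is not dominant.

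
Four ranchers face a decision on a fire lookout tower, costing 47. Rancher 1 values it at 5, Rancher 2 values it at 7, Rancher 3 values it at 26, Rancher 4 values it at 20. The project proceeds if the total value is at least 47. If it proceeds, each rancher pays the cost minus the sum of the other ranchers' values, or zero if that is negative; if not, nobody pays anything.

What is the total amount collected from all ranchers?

24

Total value 58 ≥ cost 47, so it is built.
Rancher 1: others sum to 53; max(0, 47 - 53) = 0.
Rancher 2: others sum to 51; max(0, 47 - 51) = 0.
Rancher 3: others sum to 32; max(0, 47 - 32) = 15.
Rancher 4: others sum to 38; max(0, 47 - 38) = 9.
Total collected = 0 + 0 + 15 + 9 = 24.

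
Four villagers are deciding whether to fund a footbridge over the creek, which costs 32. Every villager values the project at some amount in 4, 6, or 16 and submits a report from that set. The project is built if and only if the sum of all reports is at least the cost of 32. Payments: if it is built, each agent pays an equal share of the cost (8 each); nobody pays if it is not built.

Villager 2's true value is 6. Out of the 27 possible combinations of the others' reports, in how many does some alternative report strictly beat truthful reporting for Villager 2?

Others report (4, 6, 16): truth gives -2; report 4 gives 0 > -2. Violating.
Others report (4, 16, 6): truth gives -2; report 4 gives 0 > -2. Violating.
Others report (6, 4, 16): truth gives -2; report 4 gives 0 > -2. Violating.
Others report (6, 16, 4): truth gives -2; report 4 gives 0 > -2. Violating.
Others report (4, 4, 4): truth gives 0; no alternative beats it.
Others report (4, 4, 6): truth gives 0; no alternative beats it.
(Checking all 27 profiles: 6 have a profitable deviation, 21 do not.)

6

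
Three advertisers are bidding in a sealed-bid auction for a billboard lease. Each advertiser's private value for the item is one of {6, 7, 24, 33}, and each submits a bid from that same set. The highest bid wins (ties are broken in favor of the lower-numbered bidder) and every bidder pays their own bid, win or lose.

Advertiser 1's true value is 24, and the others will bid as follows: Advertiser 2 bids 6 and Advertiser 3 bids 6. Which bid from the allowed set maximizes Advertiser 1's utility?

6

Bid 6: wins, pays 6, utility 24 - 6 = 18.
Bid 7: wins, pays 7, utility 24 - 7 = 17.
Bid 24: wins, pays 24, utility 24 - 24 = 0.
Bid 33: wins, pays 33, utility 24 - 33 = -9.
The best choice is 6 with utility 18.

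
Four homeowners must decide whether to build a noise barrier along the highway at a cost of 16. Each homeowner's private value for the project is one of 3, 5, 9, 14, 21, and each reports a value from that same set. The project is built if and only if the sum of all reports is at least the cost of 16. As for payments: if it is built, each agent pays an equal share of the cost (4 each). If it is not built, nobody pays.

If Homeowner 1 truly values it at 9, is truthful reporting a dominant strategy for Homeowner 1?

Check each profile of the others' reports and compare truth against every alternative report.
Others report (3, 3, 3): truth gives 5, best alternative gives 5.
Others report (3, 3, 5): truth gives 5, best alternative gives 5.
Others report (3, 3, 9): truth gives 5, best alternative gives 5.
Others report (3, 3, 14): truth gives 5, best alternative gives 5.
Others report (3, 3, 21): truth gives 5, best alternative gives 5.
Others report (3, 5, 3): truth gives 5, best alternative gives 5.
(Remaining 119 profiles checked similarly; truth is weakly best in each.)
In every case the truthful report is at least as good as any alternative, so it is a dominant strategy.

Yes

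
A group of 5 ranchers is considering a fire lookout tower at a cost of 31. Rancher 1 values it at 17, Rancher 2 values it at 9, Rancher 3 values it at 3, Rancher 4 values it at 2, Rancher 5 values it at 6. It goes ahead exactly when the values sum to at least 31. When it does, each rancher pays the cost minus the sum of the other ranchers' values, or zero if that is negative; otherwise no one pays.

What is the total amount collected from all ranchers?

Total value 37 ≥ cost 31, so it is built.
Rancher 1: others sum to 20; max(0, 31 - 20) = 11.
Rancher 2: others sum to 28; max(0, 31 - 28) = 3.
Rancher 3: others sum to 34; max(0, 31 - 34) = 0.
Rancher 4: others sum to 35; max(0, 31 - 35) = 0.
Rancher 5: others sum to 31; max(0, 31 - 31) = 0.
Total collected = 11 + 3 + 0 + 0 + 0 = 14.

14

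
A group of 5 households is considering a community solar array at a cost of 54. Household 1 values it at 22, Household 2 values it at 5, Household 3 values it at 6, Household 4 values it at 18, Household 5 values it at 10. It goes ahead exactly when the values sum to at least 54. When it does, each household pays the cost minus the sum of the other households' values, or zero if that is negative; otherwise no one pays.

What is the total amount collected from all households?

29

Total value 61 ≥ cost 54, so it is built.
Household 1: others sum to 39; max(0, 54 - 39) = 15.
Household 2: others sum to 56; max(0, 54 - 56) = 0.
Household 3: others sum to 55; max(0, 54 - 55) = 0.
Household 4: others sum to 43; max(0, 54 - 43) = 11.
Household 5: others sum to 51; max(0, 54 - 51) = 3.
Total collected = 15 + 0 + 0 + 11 + 3 = 29.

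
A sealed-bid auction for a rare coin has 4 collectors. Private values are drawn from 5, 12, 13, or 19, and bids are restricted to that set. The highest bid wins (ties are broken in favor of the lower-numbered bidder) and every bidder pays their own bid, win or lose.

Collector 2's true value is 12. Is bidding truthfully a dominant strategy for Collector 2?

Consider the case where Collector 1 bids 5, Collector 3 bids 5 and Collector 4 bids 13.
Truthful bid 12: loses but pays 12, utility -12.
Bid 5 instead: loses but pays 5, utility -5.
Since -5 > -12, bidding 5 is strictly better here, so truthful bidding is not dominant.

No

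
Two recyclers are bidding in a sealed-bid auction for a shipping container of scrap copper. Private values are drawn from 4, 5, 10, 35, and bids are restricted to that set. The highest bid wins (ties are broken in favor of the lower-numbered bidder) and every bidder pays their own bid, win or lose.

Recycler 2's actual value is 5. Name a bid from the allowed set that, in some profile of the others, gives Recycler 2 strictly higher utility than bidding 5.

Suppose Recycler 1 bids 5.
Bid 5: loses but pays 5, utility -5.
Bid 4: loses but pays 4, utility -4.
So bidding 4 beats truth here (-4 > -5).

4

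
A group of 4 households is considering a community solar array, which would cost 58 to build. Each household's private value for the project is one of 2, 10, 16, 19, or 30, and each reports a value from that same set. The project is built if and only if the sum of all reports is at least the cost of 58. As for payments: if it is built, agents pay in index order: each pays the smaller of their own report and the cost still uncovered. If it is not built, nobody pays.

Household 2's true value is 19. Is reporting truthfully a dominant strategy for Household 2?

No

Consider the case where Household 1 reports 2, Household 3 reports 10 and Household 4 reports 30.
Truthful report 19: project built, pays 19, utility 19 - 19 = 0.
Report 16 instead: project built, pays 16, utility 19 - 16 = 3.
Since 3 > 0, reporting 16 is strictly better here, so truthful reporting is not dominant.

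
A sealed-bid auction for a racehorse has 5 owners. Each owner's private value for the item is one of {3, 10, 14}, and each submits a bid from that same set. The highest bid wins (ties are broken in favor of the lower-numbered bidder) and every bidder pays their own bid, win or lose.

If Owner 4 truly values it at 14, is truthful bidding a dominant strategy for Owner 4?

Consider the case where Owner 1 bids 3, Owner 2 bids 3, Owner 3 bids 3 and Owner 5 bids 3.
Truthful bid 14: wins, pays 14, utility 14 - 14 = 0.
Bid 10 instead: wins, pays 10, utility 14 - 10 = 4.
Since 4 > 0, bidding 10 is strictly better here, so truthful bidding is not dominant.

No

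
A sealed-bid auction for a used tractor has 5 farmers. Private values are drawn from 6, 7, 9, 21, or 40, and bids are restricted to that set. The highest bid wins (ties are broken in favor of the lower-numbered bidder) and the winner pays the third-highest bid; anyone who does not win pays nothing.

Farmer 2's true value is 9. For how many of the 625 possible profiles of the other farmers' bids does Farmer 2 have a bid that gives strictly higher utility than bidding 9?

Others bid (6, 6, 6, 21): truth gives 0; bid 21 gives 3 > 0. Violating.
Others bid (6, 6, 6, 40): truth gives 0; bid 40 gives 3 > 0. Violating.
Others bid (6, 6, 7, 21): truth gives 0; bid 21 gives 2 > 0. Violating.
Others bid (6, 6, 7, 40): truth gives 0; bid 40 gives 2 > 0. Violating.
Others bid (6, 6, 6, 6): truth gives 3; no alternative beats it.
Others bid (6, 6, 6, 7): truth gives 3; no alternative beats it.
(Checking all 625 profiles: 64 have a profitable deviation, 561 do not.)

64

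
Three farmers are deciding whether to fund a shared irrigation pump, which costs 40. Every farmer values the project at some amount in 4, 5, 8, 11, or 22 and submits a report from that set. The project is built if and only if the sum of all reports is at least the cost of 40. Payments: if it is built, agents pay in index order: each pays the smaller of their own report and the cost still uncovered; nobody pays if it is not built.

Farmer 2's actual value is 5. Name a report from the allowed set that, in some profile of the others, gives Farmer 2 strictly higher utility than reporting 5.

4

Suppose Farmer 1 reports 22 and Farmer 3 reports 22.
Report 5: project built, pays 5, utility 5 - 5 = 0.
Report 4: project built, pays 4, utility 5 - 4 = 1.
So reporting 4 beats truth here (1 > 0).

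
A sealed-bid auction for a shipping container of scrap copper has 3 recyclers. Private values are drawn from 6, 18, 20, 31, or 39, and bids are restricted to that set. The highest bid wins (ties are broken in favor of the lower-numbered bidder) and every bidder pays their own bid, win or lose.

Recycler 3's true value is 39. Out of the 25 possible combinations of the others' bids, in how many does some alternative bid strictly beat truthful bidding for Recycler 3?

Others bid (6, 6): truth gives 0; bid 18 gives 21 > 0. Violating.
Others bid (6, 18): truth gives 0; bid 20 gives 19 > 0. Violating.
Others bid (6, 20): truth gives 0; bid 31 gives 8 > 0. Violating.
Others bid (6, 39): truth gives -39; bid 6 gives -6 > -39. Violating.
Others bid (6, 31): truth gives 0; no alternative beats it.
Others bid (18, 31): truth gives 0; no alternative beats it.
(Checking all 25 profiles: 18 have a profitable deviation, 7 do not.)

18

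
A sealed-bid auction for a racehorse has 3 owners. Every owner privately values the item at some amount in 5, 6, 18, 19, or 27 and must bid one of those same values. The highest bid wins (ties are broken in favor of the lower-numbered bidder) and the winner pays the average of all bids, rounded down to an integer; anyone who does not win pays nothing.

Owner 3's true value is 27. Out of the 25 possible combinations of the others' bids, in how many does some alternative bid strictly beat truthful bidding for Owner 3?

Others bid (5, 5): truth gives 15; bid 6 gives 22 > 15. Violating.
Others bid (5, 6): truth gives 15; bid 18 gives 18 > 15. Violating.
Others bid (5, 18): truth gives 11; bid 19 gives 13 > 11. Violating.
Others bid (6, 5): truth gives 15; bid 18 gives 18 > 15. Violating.
Others bid (5, 19): truth gives 10; no alternative beats it.
Others bid (5, 27): truth gives 0; no alternative beats it.
(Checking all 25 profiles: 9 have a profitable deviation, 16 do not.)

9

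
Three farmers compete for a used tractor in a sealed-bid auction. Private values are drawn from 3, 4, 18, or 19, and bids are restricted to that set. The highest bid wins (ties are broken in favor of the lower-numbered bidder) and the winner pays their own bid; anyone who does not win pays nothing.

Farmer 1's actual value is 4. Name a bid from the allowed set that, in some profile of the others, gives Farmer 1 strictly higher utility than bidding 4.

3

Suppose Farmer 2 bids 3 and Farmer 3 bids 3.
Bid 4: wins, pays 4, utility 4 - 4 = 0.
Bid 3: wins, pays 3, utility 4 - 3 = 1.
So bidding 3 beats truth here (1 > 0).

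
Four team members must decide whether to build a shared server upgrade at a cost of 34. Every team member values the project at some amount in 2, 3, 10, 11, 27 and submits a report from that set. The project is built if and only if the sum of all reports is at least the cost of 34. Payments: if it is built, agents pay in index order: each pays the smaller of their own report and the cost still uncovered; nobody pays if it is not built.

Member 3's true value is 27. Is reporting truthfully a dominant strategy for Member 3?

Consider the case where Member 1 reports 2, Member 2 reports 2 and Member 4 reports 27.
Truthful report 27: project built, pays 27, utility 27 - 27 = 0.
Report 3 instead: project built, pays 3, utility 27 - 3 = 24.
Since 24 > 0, reporting 3 is strictly better here, so truthful reporting is not dominant.

No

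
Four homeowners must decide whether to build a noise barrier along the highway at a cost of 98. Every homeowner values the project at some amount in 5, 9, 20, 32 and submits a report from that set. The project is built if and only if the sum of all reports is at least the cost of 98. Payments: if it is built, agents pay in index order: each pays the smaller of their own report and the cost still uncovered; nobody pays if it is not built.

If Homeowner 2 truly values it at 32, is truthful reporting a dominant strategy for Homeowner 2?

No

Consider the case where Homeowner 1 reports 20, Homeowner 3 reports 32 and Homeowner 4 reports 32.
Truthful report 32: project built, pays 32, utility 32 - 32 = 0.
Report 20 instead: project built, pays 20, utility 32 - 20 = 12.
Since 12 > 0, reporting 20 is strictly better here, so truthful reporting is not dominant.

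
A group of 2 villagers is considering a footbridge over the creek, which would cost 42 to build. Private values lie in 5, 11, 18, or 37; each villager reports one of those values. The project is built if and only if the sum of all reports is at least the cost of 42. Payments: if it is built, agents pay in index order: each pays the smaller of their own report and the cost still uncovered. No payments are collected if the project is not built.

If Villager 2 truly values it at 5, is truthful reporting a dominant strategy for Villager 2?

Yes

Check each profile of the others' reports and compare truth against every alternative report.
Others report (5): truth gives 0, best alternative gives 0.
Others report (11): truth gives 0, best alternative gives 0.
Others report (18): truth gives 0, best alternative gives 0.
Others report (37): truth gives 0, best alternative gives 0.
In every case the truthful report is at least as good as any alternative, so it is a dominant strategy.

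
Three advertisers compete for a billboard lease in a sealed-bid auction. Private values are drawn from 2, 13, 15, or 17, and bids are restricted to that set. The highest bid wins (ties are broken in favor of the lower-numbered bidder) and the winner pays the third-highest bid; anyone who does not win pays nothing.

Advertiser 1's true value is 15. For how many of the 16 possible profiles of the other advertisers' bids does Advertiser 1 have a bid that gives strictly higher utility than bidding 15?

Others bid (2, 17): truth gives 0; bid 17 gives 13 > 0. Violating.
Others bid (13, 17): truth gives 0; bid 17 gives 2 > 0. Violating.
Others bid (17, 2): truth gives 0; bid 17 gives 13 > 0. Violating.
Others bid (17, 13): truth gives 0; bid 17 gives 2 > 0. Violating.
Others bid (2, 2): truth gives 13; no alternative beats it.
Others bid (2, 13): truth gives 13; no alternative beats it.
(Checking all 16 profiles: 4 have a profitable deviation, 12 do not.)

4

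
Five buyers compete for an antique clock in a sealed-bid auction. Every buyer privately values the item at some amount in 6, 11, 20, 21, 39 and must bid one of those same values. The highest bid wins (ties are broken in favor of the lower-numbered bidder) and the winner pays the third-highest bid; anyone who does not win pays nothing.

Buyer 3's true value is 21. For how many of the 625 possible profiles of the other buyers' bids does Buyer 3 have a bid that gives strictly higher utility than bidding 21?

Others bid (6, 6, 6, 39): truth gives 0; bid 39 gives 15 > 0. Violating.
Others bid (6, 6, 11, 39): truth gives 0; bid 39 gives 10 > 0. Violating.
Others bid (6, 6, 20, 39): truth gives 0; bid 39 gives 1 > 0. Violating.
Others bid (6, 6, 39, 6): truth gives 0; bid 39 gives 15 > 0. Violating.
Others bid (6, 6, 6, 6): truth gives 15; no alternative beats it.
Others bid (6, 6, 6, 11): truth gives 15; no alternative beats it.
(Checking all 625 profiles: 108 have a profitable deviation, 517 do not.)

108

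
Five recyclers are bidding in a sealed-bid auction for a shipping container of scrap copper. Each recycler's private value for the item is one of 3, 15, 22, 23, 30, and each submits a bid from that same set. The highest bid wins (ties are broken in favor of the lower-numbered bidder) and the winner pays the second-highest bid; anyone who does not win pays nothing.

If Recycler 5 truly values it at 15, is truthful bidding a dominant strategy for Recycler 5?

Check each profile of the others' bids and compare truth against every alternative bid.
Others bid (3, 3, 3, 3): truth gives 12, best alternative gives 12.
Others bid (3, 3, 3, 15): truth gives 0, best alternative gives 0.
Others bid (3, 3, 3, 22): truth gives 0, best alternative gives 0.
Others bid (3, 3, 3, 23): truth gives 0, best alternative gives 0.
Others bid (3, 3, 3, 30): truth gives 0, best alternative gives 0.
Others bid (3, 3, 15, 3): truth gives 0, best alternative gives 0.
(Remaining 619 profiles checked similarly; truth is weakly best in each.)
In every case the truthful bid is at least as good as any alternative, so it is a dominant strategy.

Yes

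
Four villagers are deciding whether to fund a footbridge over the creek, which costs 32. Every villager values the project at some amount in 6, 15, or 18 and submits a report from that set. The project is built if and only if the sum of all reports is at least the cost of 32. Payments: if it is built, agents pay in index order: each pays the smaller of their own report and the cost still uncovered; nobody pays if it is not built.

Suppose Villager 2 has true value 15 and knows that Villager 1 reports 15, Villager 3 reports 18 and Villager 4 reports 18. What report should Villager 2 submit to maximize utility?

6

Report 6: project built, pays 6, utility 15 - 6 = 9.
Report 15: project built, pays 15, utility 15 - 15 = 0.
Report 18: project built, pays 17, utility 15 - 17 = -2.
The best choice is 6 with utility 9.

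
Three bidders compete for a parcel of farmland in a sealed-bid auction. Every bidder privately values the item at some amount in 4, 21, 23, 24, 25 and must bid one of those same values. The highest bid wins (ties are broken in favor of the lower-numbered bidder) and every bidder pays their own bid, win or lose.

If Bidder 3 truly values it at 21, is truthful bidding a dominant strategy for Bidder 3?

No

Consider the case where Bidder 1 bids 4 and Bidder 2 bids 21.
Truthful bid 21: loses but pays 21, utility -21.
Bid 4 instead: loses but pays 4, utility -4.
Since -4 > -21, bidding 4 is strictly better here, so truthful bidding is not dominant.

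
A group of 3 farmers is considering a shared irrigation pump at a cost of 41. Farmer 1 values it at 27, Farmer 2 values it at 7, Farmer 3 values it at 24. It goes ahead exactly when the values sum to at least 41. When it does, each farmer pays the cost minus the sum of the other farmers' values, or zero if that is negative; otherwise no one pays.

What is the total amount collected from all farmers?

17

Total value 58 ≥ cost 41, so it is built.
Farmer 1: others sum to 31; max(0, 41 - 31) = 10.
Farmer 2: others sum to 51; max(0, 41 - 51) = 0.
Farmer 3: others sum to 34; max(0, 41 - 34) = 7.
Total collected = 10 + 0 + 7 = 17.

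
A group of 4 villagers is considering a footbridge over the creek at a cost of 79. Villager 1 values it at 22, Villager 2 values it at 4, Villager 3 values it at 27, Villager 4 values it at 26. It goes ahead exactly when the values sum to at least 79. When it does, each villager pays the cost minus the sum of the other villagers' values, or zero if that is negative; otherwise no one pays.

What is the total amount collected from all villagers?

79

Total value 79 ≥ cost 79, so it is built.
Villager 1: others sum to 57; max(0, 79 - 57) = 22.
Villager 2: others sum to 75; max(0, 79 - 75) = 4.
Villager 3: others sum to 52; max(0, 79 - 52) = 27.
Villager 4: others sum to 53; max(0, 79 - 53) = 26.
Total collected = 22 + 4 + 27 + 26 = 79.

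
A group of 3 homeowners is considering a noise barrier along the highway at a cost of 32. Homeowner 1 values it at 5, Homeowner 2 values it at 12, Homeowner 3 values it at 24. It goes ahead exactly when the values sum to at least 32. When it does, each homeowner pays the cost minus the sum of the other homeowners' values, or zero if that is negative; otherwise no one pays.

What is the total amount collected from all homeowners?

Total value 41 ≥ cost 32, so it is built.
Homeowner 1: others sum to 36; max(0, 32 - 36) = 0.
Homeowner 2: others sum to 29; max(0, 32 - 29) = 3.
Homeowner 3: others sum to 17; max(0, 32 - 17) = 15.
Total collected = 0 + 3 + 15 = 18.

18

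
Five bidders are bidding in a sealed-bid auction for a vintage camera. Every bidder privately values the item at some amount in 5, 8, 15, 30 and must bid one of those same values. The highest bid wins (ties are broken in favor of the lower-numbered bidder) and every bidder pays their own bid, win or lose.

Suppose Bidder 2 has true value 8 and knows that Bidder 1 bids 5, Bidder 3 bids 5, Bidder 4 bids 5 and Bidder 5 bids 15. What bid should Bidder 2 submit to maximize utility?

5

Bid 5: loses but pays 5, utility -5.
Bid 8: loses but pays 8, utility -8.
Bid 15: wins, pays 15, utility 8 - 15 = -7.
Bid 30: wins, pays 30, utility 8 - 30 = -22.
The best choice is 5 with utility -5.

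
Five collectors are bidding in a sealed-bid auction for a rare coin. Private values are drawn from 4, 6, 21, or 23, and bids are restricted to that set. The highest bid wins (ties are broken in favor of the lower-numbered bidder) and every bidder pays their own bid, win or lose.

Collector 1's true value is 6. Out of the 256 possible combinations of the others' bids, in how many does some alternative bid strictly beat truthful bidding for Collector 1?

Others bid (4, 4, 4, 4): truth gives 0; bid 4 gives 2 > 0. Violating.
Others bid (4, 4, 4, 21): truth gives -6; bid 4 gives -4 > -6. Violating.
Others bid (4, 4, 4, 23): truth gives -6; bid 4 gives -4 > -6. Violating.
Others bid (4, 4, 6, 21): truth gives -6; bid 4 gives -4 > -6. Violating.
Others bid (4, 4, 4, 6): truth gives 0; no alternative beats it.
Others bid (4, 4, 6, 4): truth gives 0; no alternative beats it.
(Checking all 256 profiles: 241 have a profitable deviation, 15 do not.)

241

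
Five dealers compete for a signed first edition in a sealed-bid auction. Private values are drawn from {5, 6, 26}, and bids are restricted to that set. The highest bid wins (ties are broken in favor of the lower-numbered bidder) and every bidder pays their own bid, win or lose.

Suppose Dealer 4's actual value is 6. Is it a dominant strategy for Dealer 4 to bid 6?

No

Consider the case where Dealer 1 bids 5, Dealer 2 bids 5, Dealer 3 bids 5 and Dealer 5 bids 26.
Truthful bid 6: loses but pays 6, utility -6.
Bid 5 instead: loses but pays 5, utility -5.
Since -5 > -6, bidding 5 is strictly better here, so truthful bidding is not dominant.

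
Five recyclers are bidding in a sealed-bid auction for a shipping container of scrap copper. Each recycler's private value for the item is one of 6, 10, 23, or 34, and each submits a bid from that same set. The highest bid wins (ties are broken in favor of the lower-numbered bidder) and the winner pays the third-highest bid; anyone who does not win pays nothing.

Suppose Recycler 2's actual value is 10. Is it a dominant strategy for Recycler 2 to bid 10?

Consider the case where Recycler 1 bids 6, Recycler 3 bids 6, Recycler 4 bids 6 and Recycler 5 bids 23.
Truthful bid 10: loses, pays 0, utility 0.
Bid 23 instead: wins, pays 6, utility 10 - 6 = 4.
Since 4 > 0, bidding 23 is strictly better here, so truthful bidding is not dominant.

No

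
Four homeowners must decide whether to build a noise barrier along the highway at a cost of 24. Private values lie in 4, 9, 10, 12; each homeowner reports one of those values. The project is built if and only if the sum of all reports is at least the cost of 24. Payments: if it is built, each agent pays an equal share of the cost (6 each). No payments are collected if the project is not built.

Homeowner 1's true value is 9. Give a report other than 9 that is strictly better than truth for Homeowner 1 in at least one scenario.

12

Suppose Homeowner 2 reports 4, Homeowner 3 reports 4 and Homeowner 4 reports 4.
Report 9: project not built, utility 0.
Report 12: project built, pays 6, utility 9 - 6 = 3.
So reporting 12 beats truth here (3 > 0).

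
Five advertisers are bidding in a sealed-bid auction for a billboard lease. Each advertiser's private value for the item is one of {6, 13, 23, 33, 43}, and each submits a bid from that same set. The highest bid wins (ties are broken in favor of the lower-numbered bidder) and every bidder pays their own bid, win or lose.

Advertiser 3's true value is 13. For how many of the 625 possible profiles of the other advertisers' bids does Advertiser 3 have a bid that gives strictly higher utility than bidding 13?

Others bid (6, 6, 6, 23): truth gives -13; bid 6 gives -6 > -13. Violating.
Others bid (6, 6, 6, 33): truth gives -13; bid 6 gives -6 > -13. Violating.
Others bid (6, 6, 6, 43): truth gives -13; bid 6 gives -6 > -13. Violating.
Others bid (6, 6, 13, 23): truth gives -13; bid 6 gives -6 > -13. Violating.
Others bid (6, 6, 6, 6): truth gives 0; no alternative beats it.
Others bid (6, 6, 6, 13): truth gives 0; no alternative beats it.
(Checking all 625 profiles: 621 have a profitable deviation, 4 do not.)

621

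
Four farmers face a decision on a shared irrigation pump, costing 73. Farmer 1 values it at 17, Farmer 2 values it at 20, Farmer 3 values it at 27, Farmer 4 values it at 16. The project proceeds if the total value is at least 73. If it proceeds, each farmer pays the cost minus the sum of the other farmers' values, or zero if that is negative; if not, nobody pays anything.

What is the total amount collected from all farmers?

Total value 80 ≥ cost 73, so it is built.
Farmer 1: others sum to 63; max(0, 73 - 63) = 10.
Farmer 2: others sum to 60; max(0, 73 - 60) = 13.
Farmer 3: others sum to 53; max(0, 73 - 53) = 20.
Farmer 4: others sum to 64; max(0, 73 - 64) = 9.
Total collected = 10 + 13 + 20 + 9 = 52.

52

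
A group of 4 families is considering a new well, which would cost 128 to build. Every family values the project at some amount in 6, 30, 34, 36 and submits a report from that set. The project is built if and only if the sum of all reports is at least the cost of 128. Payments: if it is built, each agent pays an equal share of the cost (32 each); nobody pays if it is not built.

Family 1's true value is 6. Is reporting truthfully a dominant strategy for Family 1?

Check each profile of the others' reports and compare truth against every alternative report.
Others report (30, 34, 34): truth gives 0, best alternative gives -26.
Others report (30, 34, 36): truth gives 0, best alternative gives -26.
Others report (30, 36, 34): truth gives 0, best alternative gives -26.
Others report (30, 36, 36): truth gives 0, best alternative gives -26.
Others report (34, 30, 34): truth gives 0, best alternative gives -26.
Others report (34, 30, 36): truth gives 0, best alternative gives -26.
(Remaining 58 profiles checked similarly; truth is weakly best in each.)
In every case the truthful report is at least as good as any alternative, so it is a dominant strategy.

Yes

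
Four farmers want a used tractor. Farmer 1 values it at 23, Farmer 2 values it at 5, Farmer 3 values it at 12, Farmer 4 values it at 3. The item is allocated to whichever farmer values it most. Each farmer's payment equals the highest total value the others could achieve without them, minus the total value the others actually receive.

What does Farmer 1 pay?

12

Farmer 1 has the highest value and receives the item.
Without Farmer 1, the item would go to the next-highest value, 12, so the others could achieve 12.
With Farmer 1 present and winning, the others receive nothing, so their total is 0.
Payment = 12 - 0 = 12.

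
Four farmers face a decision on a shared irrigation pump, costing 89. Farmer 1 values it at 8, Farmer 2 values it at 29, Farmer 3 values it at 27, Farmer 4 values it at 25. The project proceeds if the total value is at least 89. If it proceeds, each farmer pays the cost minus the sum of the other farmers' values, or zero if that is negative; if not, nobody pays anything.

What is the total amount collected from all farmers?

Total value 89 ≥ cost 89, so it is built.
Farmer 1: others sum to 81; max(0, 89 - 81) = 8.
Farmer 2: others sum to 60; max(0, 89 - 60) = 29.
Farmer 3: others sum to 62; max(0, 89 - 62) = 27.
Farmer 4: others sum to 64; max(0, 89 - 64) = 25.
Total collected = 8 + 29 + 27 + 25 = 89.

89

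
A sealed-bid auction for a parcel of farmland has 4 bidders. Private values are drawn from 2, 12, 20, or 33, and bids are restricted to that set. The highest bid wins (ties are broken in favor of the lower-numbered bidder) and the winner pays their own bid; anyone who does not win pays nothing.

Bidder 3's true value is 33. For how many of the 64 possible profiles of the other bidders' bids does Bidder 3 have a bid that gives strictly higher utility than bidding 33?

Others bid (2, 2, 2): truth gives 0; bid 12 gives 21 > 0. Violating.
Others bid (2, 2, 12): truth gives 0; bid 12 gives 21 > 0. Violating.
Others bid (2, 2, 20): truth gives 0; bid 20 gives 13 > 0. Violating.
Others bid (2, 12, 2): truth gives 0; bid 20 gives 13 > 0. Violating.
Others bid (2, 2, 33): truth gives 0; no alternative beats it.
Others bid (2, 12, 33): truth gives 0; no alternative beats it.
(Checking all 64 profiles: 12 have a profitable deviation, 52 do not.)

12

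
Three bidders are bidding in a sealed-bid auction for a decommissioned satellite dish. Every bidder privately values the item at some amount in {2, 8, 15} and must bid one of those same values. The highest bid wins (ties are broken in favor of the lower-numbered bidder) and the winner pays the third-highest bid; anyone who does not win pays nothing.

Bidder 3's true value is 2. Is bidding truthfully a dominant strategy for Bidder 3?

Check each profile of the others' bids and compare truth against every alternative bid.
Others bid (2, 2): truth gives 0, best alternative gives 0.
Others bid (2, 8): truth gives 0, best alternative gives 0.
Others bid (2, 15): truth gives 0, best alternative gives 0.
Others bid (8, 2): truth gives 0, best alternative gives 0.
Others bid (8, 8): truth gives 0, best alternative gives 0.
Others bid (8, 15): truth gives 0, best alternative gives 0.
(Remaining 3 profiles checked similarly; truth is weakly best in each.)
In every case the truthful bid is at least as good as any alternative, so it is a dominant strategy.

Yes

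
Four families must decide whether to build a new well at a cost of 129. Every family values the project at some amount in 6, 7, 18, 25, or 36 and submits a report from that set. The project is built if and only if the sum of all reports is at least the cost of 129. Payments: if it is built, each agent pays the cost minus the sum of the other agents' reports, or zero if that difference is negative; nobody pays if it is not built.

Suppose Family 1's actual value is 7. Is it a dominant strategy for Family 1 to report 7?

Yes

Check each profile of the others' reports and compare truth against every alternative report.
Others report (6, 6, 6): truth gives 0, best alternative gives 0.
Others report (6, 6, 7): truth gives 0, best alternative gives 0.
Others report (6, 6, 18): truth gives 0, best alternative gives 0.
Others report (6, 6, 25): truth gives 0, best alternative gives 0.
Others report (6, 6, 36): truth gives 0, best alternative gives 0.
Others report (6, 7, 6): truth gives 0, best alternative gives 0.
(Remaining 119 profiles checked similarly; truth is weakly best in each.)
In every case the truthful report is at least as good as any alternative, so it is a dominant strategy.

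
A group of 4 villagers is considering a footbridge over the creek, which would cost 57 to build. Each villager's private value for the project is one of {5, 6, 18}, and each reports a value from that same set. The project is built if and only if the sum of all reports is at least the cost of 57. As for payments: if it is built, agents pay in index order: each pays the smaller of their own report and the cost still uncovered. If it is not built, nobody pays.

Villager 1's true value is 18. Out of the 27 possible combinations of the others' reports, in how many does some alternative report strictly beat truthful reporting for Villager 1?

1

Others report (18, 18, 18): truth gives 0; report 5 gives 13 > 0. Violating.
Others report (5, 5, 5): truth gives 0; no alternative beats it.
Others report (5, 5, 6): truth gives 0; no alternative beats it.
(Checking all 27 profiles: 1 has a profitable deviation, 26 do not.)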